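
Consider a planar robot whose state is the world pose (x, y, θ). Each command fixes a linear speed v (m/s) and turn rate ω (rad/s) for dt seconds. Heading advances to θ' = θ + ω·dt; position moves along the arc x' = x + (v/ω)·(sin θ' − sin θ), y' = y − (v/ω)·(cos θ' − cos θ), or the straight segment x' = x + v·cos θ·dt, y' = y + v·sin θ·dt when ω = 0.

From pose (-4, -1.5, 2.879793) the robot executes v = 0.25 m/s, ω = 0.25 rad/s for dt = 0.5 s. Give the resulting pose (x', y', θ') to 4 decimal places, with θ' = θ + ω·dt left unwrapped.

θ' = 2.8798 + 0.25·0.5 = 3.0048
R = v/ω = 0.25/0.25 = 1.0000
x' = -4 + 1.0000·(sin 3.0048 − sin 2.8798) = -4.1224
y' = -1.5 − 1.0000·(cos 3.0048 − cos 2.8798) = -1.4753

(-4.1224, -1.4753, 3.0048)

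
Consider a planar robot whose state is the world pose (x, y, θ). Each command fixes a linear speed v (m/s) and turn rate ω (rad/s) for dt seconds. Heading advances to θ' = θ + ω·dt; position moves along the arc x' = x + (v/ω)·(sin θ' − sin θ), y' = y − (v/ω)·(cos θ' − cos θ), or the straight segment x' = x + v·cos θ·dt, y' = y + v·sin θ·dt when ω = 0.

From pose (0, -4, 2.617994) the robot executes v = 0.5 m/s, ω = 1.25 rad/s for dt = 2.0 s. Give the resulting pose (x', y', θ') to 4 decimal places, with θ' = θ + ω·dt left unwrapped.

θ' = 2.6180 + 1.25·2.0 = 5.1180
R = v/ω = 0.5/1.25 = 0.4000
x' = 0 + 0.4000·(sin 5.1180 − sin 2.6180) = -0.5675
y' = -4 − 0.4000·(cos 5.1180 − cos 2.6180) = -4.5042

(-0.5675, -4.5042, 5.1180)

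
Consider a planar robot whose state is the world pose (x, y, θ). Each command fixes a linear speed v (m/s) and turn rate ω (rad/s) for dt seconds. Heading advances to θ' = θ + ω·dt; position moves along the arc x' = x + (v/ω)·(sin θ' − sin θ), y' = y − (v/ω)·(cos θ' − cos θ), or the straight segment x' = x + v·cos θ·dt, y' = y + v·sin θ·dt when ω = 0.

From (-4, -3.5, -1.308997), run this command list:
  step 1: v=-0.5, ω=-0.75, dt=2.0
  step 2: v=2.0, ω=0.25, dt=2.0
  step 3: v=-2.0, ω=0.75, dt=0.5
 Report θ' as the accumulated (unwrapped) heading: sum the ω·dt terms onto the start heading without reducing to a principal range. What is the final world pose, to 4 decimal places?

step 1: θ'=-2.8090 (R=0.6667) → pose (-3.5737, -2.6973, -2.8090)
step 2: θ'=-2.3090 (R=8.0000) → pose (-6.8792, -4.8752, -2.3090)
step 3: θ'=-1.9340 (R=-2.6667) → pose (-6.3590, -4.0281, -1.9340)

(-6.3590, -4.0281, -1.9340)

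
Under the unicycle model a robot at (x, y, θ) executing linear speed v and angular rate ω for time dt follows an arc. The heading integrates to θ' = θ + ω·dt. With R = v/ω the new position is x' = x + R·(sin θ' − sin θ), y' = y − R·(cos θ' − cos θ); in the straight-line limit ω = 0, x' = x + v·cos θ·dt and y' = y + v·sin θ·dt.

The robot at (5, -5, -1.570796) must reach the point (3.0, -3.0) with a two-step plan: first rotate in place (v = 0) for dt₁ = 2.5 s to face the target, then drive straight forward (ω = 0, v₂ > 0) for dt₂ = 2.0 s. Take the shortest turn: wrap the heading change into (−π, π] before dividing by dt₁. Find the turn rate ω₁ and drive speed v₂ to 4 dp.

ω₁ = -0.9425, v₂ = 1.4142

heading to target = atan2(-3−-5, 3−5) = 2.3562
Δθ = wrap(2.3562 − -1.5708) = -2.3562; ω₁ = Δθ/dt₁ = -0.9425
distance = √((3−5)² + (-3−-5)²) = 2.8284; v₂ = distance/dt₂ = 1.4142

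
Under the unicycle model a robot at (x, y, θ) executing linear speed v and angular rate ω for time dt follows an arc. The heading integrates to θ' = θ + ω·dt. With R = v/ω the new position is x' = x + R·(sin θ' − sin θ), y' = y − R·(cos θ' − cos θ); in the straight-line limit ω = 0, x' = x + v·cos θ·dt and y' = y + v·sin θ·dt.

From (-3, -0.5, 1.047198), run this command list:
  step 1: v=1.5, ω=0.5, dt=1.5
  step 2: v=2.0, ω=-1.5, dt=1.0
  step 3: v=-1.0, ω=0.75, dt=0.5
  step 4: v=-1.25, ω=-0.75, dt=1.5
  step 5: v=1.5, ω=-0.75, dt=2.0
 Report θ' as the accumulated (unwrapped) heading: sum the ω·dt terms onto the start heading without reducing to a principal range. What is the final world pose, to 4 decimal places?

(-2.9917, 0.2774, -1.9528)

step 1: θ'=1.7972 (R=3.0000) → pose (-2.6746, 1.6734, 1.7972)
step 2: θ'=0.2972 (R=-1.3333) → pose (-1.7658, 3.2476, 0.2972)
step 3: θ'=0.6722 (R=-1.3333) → pose (-2.2056, 3.0160, 0.6722)
step 4: θ'=-0.4528 (R=1.6667) → pose (-3.9726, 2.8214, -0.4528)
step 5: θ'=-1.9528 (R=-2.0000) → pose (-2.9917, 0.2774, -1.9528)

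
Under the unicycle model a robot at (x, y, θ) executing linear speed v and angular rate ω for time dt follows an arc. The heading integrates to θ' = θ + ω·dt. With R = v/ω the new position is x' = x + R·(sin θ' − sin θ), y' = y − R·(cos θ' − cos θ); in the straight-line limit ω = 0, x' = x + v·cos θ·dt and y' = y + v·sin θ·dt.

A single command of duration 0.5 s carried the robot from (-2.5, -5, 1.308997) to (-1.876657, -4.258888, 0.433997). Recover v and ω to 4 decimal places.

Δθ = 0.433997 − 1.308997 = -0.875000
ω = Δθ/dt = -0.875000/0.5 = -1.7500
R = −Δy/(cos θ' − cos θ) = -1.1429
v = R·ω = -1.1429·-1.7500 = 2.0000

v = 2.0000, ω = -1.7500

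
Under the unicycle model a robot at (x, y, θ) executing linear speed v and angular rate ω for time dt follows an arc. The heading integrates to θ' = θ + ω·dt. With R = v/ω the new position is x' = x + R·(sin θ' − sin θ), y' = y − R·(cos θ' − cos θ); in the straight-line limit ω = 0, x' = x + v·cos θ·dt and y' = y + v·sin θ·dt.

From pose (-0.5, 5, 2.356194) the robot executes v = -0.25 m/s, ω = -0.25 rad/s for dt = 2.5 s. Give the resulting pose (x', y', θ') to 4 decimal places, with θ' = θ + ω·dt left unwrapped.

θ' = 2.3562 + -0.25·2.5 = 1.7312
R = v/ω = -0.25/-0.25 = 1.0000
x' = -0.5 + 1.0000·(sin 1.7312 − sin 2.3562) = -0.2199
y' = 5 − 1.0000·(cos 1.7312 − cos 2.3562) = 4.4526

(-0.2199, 4.4526, 1.7312)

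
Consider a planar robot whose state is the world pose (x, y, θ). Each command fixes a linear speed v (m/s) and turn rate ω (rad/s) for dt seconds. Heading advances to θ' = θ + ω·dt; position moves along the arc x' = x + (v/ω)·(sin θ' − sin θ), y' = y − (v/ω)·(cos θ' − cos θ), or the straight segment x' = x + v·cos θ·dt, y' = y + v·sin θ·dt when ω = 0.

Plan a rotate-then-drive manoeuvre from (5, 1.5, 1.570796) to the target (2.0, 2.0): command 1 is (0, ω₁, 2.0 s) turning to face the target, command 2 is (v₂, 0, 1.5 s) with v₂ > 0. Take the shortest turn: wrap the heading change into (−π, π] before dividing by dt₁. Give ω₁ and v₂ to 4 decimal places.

heading to target = atan2(2−1.5, 2−5) = 2.9764
Δθ = wrap(2.9764 − 1.5708) = 1.4056; ω₁ = Δθ/dt₁ = 0.7028
distance = √((2−5)² + (2−1.5)²) = 3.0414; v₂ = distance/dt₂ = 2.0276

ω₁ = 0.7028, v₂ = 2.0276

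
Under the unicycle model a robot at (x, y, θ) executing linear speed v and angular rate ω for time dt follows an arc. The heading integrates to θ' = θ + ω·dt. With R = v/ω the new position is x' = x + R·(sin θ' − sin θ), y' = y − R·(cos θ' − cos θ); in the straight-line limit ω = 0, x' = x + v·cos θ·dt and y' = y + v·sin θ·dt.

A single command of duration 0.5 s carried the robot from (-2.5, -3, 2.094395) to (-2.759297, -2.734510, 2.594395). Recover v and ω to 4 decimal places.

Δθ = 2.594395 − 2.094395 = 0.500000
ω = Δθ/dt = 0.500000/0.5 = 1.0000
R = −Δy/(cos θ' − cos θ) = 0.7500
v = R·ω = 0.7500·1.0000 = 0.7500

v = 0.7500, ω = 1.0000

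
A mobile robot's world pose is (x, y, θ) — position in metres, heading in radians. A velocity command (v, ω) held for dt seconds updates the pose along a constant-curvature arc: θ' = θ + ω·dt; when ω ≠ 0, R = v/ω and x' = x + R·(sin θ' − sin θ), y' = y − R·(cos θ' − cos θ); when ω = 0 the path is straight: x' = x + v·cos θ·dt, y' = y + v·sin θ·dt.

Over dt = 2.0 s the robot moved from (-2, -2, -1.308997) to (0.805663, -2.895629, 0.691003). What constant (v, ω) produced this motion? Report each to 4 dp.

v = 1.7500, ω = 1.0000

Δθ = 0.691003 − -1.308997 = 2.000000
ω = Δθ/dt = 2.000000/2.0 = 1.0000
R = Δx/(sin θ' − sin θ) = 1.7500
v = R·ω = 1.7500·1.0000 = 1.7500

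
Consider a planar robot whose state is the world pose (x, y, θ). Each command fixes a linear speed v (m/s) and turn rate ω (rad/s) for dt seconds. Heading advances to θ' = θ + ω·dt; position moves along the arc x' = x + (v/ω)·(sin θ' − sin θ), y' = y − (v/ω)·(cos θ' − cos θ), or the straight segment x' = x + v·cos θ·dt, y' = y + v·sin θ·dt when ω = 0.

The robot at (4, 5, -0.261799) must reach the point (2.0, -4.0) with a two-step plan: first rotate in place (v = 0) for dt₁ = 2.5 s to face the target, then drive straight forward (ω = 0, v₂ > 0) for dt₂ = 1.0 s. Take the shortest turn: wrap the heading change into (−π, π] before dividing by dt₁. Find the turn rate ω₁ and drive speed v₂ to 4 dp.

ω₁ = -0.6111, v₂ = 9.2195

heading to target = atan2(-4−5, 2−4) = -1.7895
Δθ = wrap(-1.7895 − -0.2618) = -1.5277; ω₁ = Δθ/dt₁ = -0.6111
distance = √((2−4)² + (-4−5)²) = 9.2195; v₂ = distance/dt₂ = 9.2195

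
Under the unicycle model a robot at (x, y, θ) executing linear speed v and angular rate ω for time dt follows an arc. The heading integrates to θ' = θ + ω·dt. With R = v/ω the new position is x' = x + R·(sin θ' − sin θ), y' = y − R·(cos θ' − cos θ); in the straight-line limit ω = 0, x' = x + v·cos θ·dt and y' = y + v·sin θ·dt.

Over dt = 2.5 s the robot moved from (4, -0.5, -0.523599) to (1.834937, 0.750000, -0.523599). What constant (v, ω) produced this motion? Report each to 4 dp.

v = -1.0000, ω = 0.0000

Δθ = -0.523599 − -0.523599 = 0.000000
ω = Δθ/dt = 0.000000/2.5 = 0.0000
ω = 0 → v = (Δx·cos θ + Δy·sin θ)/dt = -1.0000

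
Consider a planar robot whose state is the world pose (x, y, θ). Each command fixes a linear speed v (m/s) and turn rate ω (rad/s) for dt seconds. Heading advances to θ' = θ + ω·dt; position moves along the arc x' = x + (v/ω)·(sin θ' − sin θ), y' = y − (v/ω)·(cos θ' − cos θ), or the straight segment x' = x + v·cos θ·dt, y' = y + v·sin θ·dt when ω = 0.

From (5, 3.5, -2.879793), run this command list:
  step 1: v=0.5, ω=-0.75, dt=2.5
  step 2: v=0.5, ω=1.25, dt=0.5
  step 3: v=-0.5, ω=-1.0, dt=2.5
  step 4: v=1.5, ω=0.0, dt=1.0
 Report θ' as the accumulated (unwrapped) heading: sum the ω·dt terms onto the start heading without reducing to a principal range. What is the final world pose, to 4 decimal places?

step 1: θ'=-4.7548 (R=-0.6667) → pose (4.1614, 4.1722, -4.7548)
step 2: θ'=-4.1298 (R=0.4000) → pose (4.0958, 4.4092, -4.1298)
step 3: θ'=-6.6298 (R=0.5000) → pose (3.5084, 3.6639, -6.6298)
step 4: θ'=-6.6298 (straight) → pose (4.9192, 3.1543, -6.6298)

(4.9192, 3.1543, -6.6298)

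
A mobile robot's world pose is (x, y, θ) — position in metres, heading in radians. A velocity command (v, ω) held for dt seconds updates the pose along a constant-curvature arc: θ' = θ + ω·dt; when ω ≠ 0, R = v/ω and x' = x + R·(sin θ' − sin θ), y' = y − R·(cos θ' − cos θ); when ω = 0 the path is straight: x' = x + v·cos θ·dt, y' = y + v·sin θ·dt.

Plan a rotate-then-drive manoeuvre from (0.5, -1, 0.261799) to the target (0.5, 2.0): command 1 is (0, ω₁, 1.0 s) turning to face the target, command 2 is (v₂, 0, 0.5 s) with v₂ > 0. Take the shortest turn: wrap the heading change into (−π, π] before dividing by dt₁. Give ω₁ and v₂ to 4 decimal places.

ω₁ = 1.3090, v₂ = 6.0000

heading to target = atan2(2−-1, 0.5−0.5) = 1.5708
Δθ = wrap(1.5708 − 0.2618) = 1.3090; ω₁ = Δθ/dt₁ = 1.3090
distance = √((0.5−0.5)² + (2−-1)²) = 3.0000; v₂ = distance/dt₂ = 6.0000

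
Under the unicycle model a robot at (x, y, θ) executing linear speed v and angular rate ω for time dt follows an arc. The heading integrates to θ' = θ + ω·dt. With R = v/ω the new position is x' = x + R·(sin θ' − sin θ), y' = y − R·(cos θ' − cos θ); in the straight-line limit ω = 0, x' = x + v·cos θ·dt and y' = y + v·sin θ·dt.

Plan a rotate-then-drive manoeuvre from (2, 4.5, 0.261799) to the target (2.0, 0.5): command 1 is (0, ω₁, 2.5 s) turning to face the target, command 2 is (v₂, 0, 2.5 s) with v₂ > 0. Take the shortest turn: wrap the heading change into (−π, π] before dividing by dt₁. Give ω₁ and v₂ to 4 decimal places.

heading to target = atan2(0.5−4.5, 2−2) = -1.5708
Δθ = wrap(-1.5708 − 0.2618) = -1.8326; ω₁ = Δθ/dt₁ = -0.7330
distance = √((2−2)² + (0.5−4.5)²) = 4.0000; v₂ = distance/dt₂ = 1.6000

ω₁ = -0.7330, v₂ = 1.6000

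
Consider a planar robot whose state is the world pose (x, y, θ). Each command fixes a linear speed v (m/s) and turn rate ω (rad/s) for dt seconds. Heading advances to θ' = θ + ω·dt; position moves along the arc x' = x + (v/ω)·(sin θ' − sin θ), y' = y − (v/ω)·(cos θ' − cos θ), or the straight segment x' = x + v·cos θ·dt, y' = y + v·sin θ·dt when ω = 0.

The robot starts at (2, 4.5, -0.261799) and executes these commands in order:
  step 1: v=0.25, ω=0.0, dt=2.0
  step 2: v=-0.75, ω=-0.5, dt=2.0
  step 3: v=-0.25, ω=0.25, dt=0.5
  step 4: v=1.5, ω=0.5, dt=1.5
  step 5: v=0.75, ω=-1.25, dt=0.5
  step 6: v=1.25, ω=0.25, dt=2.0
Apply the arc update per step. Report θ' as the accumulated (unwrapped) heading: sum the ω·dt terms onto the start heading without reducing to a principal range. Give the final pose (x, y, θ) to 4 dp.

step 1: θ'=-0.2618 (straight) → pose (2.4830, 4.3706, -0.2618)
step 2: θ'=-1.2618 (R=1.5000) → pose (1.4422, 5.3633, -1.2618)
step 3: θ'=-1.1368 (R=-1.0000) → pose (1.3969, 5.4797, -1.1368)
step 4: θ'=-0.3868 (R=3.0000) → pose (2.9871, 3.9629, -0.3868)
step 5: θ'=-1.0118 (R=-0.6000) → pose (3.2694, 3.7254, -1.0118)
step 6: θ'=-0.5118 (R=5.0000) → pose (5.0596, 2.0177, -0.5118)

(5.0596, 2.0177, -0.5118)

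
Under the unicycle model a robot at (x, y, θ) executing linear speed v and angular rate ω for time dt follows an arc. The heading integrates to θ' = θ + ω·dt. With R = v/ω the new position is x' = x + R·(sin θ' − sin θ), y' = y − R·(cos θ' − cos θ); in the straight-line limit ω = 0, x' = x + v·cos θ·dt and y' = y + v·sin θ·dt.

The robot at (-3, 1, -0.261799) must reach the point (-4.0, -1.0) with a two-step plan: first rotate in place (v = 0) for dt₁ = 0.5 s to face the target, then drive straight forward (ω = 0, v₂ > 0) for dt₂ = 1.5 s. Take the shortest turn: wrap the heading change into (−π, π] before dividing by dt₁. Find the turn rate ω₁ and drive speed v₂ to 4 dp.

ω₁ = -3.5453, v₂ = 1.4907

heading to target = atan2(-1−1, -4−-3) = -2.0344
Δθ = wrap(-2.0344 − -0.2618) = -1.7726; ω₁ = Δθ/dt₁ = -3.5453
distance = √((-4−-3)² + (-1−1)²) = 2.2361; v₂ = distance/dt₂ = 1.4907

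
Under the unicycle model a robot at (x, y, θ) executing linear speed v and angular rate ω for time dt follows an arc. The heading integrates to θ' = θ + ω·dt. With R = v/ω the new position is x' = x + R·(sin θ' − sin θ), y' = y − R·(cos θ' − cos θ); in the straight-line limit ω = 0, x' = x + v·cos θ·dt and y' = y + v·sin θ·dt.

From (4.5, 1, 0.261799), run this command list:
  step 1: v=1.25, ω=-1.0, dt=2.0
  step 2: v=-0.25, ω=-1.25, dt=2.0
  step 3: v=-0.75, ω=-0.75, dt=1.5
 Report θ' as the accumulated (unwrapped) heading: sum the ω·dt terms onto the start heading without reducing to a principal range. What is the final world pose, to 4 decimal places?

(6.3371, -1.4201, -5.3632)

step 1: θ'=-1.7382 (R=-1.2500) → pose (6.0560, -0.4157, -1.7382)
step 2: θ'=-4.2382 (R=0.2000) → pose (6.4312, -0.3577, -4.2382)
step 3: θ'=-5.3632 (R=1.0000) → pose (6.3371, -1.4201, -5.3632)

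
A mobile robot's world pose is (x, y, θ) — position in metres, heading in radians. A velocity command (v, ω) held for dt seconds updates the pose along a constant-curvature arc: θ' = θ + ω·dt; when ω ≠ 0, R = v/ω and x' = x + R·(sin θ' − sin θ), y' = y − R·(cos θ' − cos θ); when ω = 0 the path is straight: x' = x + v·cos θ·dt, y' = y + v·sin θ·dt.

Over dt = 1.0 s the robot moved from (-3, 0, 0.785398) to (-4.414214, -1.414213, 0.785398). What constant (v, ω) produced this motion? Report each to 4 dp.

v = -2.0000, ω = 0.0000

Δθ = 0.785398 − 0.785398 = 0.000000
ω = Δθ/dt = 0.000000/1.0 = 0.0000
ω = 0 → v = (Δx·cos θ + Δy·sin θ)/dt = -2.0000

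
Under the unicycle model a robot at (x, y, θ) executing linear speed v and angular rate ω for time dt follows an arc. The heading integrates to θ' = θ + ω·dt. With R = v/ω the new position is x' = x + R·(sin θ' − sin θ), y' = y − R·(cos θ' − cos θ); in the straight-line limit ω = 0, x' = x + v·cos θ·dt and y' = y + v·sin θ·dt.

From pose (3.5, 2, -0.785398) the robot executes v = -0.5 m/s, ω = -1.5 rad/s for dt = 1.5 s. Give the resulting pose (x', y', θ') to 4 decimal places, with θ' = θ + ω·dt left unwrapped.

(3.7004, 2.5672, -3.0354)

θ' = -0.7854 + -1.5·1.5 = -3.0354
R = v/ω = -0.5/-1.5 = 0.3333
x' = 3.5 + 0.3333·(sin -3.0354 − sin -0.7854) = 3.7004
y' = 2 − 0.3333·(cos -3.0354 − cos -0.7854) = 2.5672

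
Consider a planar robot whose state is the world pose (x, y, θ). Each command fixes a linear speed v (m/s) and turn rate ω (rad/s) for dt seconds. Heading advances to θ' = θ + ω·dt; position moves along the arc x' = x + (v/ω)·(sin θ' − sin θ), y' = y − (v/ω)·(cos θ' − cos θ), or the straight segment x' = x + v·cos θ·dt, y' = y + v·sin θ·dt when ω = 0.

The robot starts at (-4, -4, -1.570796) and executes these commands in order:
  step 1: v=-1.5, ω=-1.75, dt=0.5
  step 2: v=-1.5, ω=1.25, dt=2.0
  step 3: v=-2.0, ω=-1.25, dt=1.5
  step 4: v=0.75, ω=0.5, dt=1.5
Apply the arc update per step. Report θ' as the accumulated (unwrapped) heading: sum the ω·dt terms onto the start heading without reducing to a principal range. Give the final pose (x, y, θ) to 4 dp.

step 1: θ'=-2.4458 (R=0.8571) → pose (-3.6923, -3.3421, -2.4458)
step 2: θ'=0.0542 (R=-1.2000) → pose (-4.5265, -1.2228, 0.0542)
step 3: θ'=-1.8208 (R=1.6000) → pose (-6.1634, 0.7707, -1.8208)
step 4: θ'=-1.0708 (R=1.5000) → pose (-6.0264, -0.3196, -1.0708)

(-6.0264, -0.3196, -1.0708)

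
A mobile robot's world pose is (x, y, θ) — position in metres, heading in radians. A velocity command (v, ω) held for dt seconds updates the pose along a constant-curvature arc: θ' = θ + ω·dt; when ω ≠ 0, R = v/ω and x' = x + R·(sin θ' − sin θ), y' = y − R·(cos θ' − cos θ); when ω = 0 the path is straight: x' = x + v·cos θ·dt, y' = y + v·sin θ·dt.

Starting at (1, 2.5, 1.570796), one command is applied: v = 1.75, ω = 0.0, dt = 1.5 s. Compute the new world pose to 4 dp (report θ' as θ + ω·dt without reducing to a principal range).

θ' = 1.5708 + 0.0·1.5 = 1.5708
ω = 0 → straight: x' = 1 + 1.75·cos(1.5708)·1.5 = 1.0000
y' = 2.5 + 1.75·sin(1.5708)·1.5 = 5.1250

(1.0000, 5.1250, 1.5708)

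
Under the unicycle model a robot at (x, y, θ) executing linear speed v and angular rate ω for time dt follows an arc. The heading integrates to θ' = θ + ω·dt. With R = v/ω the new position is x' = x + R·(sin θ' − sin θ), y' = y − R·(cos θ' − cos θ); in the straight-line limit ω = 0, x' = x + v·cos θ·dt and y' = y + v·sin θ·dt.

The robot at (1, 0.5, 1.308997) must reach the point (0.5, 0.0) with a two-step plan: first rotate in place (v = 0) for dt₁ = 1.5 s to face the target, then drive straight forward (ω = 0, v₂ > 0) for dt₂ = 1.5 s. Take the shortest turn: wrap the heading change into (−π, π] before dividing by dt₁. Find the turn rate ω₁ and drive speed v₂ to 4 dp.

ω₁ = 1.7453, v₂ = 0.4714

heading to target = atan2(0−0.5, 0.5−1) = -2.3562
Δθ = wrap(-2.3562 − 1.3090) = 2.6180; ω₁ = Δθ/dt₁ = 1.7453
distance = √((0.5−1)² + (0−0.5)²) = 0.7071; v₂ = distance/dt₂ = 0.4714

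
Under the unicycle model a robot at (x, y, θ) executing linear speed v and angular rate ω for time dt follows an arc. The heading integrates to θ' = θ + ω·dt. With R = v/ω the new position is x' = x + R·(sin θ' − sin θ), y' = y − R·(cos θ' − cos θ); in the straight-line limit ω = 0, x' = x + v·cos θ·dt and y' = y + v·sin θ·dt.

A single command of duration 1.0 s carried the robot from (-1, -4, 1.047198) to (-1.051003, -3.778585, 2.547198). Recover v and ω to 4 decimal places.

v = 0.2500, ω = 1.5000

Δθ = 2.547198 − 1.047198 = 1.500000
ω = Δθ/dt = 1.500000/1.0 = 1.5000
R = −Δy/(cos θ' − cos θ) = 0.1667
v = R·ω = 0.1667·1.5000 = 0.2500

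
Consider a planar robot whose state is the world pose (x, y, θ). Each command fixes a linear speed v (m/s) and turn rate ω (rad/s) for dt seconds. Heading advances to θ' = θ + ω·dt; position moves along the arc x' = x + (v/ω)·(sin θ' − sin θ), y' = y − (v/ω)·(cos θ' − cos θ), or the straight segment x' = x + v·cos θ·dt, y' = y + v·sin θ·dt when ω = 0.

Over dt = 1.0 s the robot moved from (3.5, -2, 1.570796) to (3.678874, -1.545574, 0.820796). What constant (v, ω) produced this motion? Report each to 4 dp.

v = 0.5000, ω = -0.7500

Δθ = 0.820796 − 1.570796 = -0.750000
ω = Δθ/dt = -0.750000/1.0 = -0.7500
R = −Δy/(cos θ' − cos θ) = -0.6667
v = R·ω = -0.6667·-0.7500 = 0.5000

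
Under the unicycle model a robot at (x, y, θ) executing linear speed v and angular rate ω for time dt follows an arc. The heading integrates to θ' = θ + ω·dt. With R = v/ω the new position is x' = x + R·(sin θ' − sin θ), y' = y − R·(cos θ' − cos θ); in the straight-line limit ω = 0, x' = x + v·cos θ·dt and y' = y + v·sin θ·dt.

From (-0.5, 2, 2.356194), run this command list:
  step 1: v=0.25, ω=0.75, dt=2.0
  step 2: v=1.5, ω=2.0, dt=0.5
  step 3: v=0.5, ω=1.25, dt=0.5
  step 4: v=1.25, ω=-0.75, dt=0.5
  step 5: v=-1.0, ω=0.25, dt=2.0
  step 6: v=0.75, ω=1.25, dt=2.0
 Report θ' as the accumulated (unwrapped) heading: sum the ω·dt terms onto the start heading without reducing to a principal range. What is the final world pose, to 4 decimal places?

(-0.9865, 2.8024, 8.1062)

step 1: θ'=3.8562 (R=0.3333) → pose (-0.9541, 2.0161, 3.8562)
step 2: θ'=4.8562 (R=0.7500) → pose (-1.2049, 1.3421, 4.8562)
step 3: θ'=5.4812 (R=0.4000) → pose (-1.0965, 1.1213, 5.4812)
step 4: θ'=5.1062 (R=-1.6667) → pose (-0.7553, 0.6020, 5.1062)
step 5: θ'=5.6062 (R=-4.0000) → pose (-1.9434, 2.1850, 5.6062)
step 6: θ'=8.1062 (R=0.6000) → pose (-0.9865, 2.8024, 8.1062)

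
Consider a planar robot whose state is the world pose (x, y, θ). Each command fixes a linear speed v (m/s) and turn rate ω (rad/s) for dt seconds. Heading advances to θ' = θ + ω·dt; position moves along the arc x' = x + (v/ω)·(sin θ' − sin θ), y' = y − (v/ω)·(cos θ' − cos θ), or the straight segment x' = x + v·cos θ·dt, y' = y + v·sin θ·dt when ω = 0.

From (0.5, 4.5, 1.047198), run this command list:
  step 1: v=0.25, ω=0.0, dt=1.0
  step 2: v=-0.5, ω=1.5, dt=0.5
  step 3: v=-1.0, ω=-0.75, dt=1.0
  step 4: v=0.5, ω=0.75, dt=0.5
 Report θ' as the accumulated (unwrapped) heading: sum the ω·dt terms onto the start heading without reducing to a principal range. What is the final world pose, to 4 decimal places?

step 1: θ'=1.0472 (straight) → pose (0.6250, 4.7165, 1.0472)
step 2: θ'=1.7972 (R=-0.3333) → pose (0.5888, 4.4750, 1.7972)
step 3: θ'=1.0472 (R=1.3333) → pose (0.4442, 3.5091, 1.0472)
step 4: θ'=1.4222 (R=0.6667) → pose (0.5262, 3.7437, 1.4222)

(0.5262, 3.7437, 1.4222)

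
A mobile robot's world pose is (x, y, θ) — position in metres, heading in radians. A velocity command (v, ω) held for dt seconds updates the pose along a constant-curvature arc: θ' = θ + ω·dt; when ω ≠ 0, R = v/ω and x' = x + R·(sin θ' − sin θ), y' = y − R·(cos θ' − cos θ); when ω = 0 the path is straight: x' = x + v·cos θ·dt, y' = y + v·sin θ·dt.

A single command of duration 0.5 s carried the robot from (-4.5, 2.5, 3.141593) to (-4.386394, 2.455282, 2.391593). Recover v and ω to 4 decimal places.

v = -0.2500, ω = -1.5000

Δθ = 2.391593 − 3.141593 = -0.750000
ω = Δθ/dt = -0.750000/0.5 = -1.5000
R = Δx/(sin θ' − sin θ) = 0.1667
v = R·ω = 0.1667·-1.5000 = -0.2500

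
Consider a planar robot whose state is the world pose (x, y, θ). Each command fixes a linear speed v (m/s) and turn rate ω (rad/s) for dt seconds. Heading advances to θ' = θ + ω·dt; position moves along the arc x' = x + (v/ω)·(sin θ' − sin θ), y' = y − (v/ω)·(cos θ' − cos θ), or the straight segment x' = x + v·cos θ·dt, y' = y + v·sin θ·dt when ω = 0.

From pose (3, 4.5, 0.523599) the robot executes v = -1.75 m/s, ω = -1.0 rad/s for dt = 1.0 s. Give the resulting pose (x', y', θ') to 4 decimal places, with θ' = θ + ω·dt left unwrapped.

θ' = 0.5236 + -1.0·1.0 = -0.4764
R = v/ω = -1.75/-1.0 = 1.7500
x' = 3 + 1.7500·(sin -0.4764 − sin 0.5236) = 1.3225
y' = 4.5 − 1.7500·(cos -0.4764 − cos 0.5236) = 4.4604

(1.3225, 4.4604, -0.4764)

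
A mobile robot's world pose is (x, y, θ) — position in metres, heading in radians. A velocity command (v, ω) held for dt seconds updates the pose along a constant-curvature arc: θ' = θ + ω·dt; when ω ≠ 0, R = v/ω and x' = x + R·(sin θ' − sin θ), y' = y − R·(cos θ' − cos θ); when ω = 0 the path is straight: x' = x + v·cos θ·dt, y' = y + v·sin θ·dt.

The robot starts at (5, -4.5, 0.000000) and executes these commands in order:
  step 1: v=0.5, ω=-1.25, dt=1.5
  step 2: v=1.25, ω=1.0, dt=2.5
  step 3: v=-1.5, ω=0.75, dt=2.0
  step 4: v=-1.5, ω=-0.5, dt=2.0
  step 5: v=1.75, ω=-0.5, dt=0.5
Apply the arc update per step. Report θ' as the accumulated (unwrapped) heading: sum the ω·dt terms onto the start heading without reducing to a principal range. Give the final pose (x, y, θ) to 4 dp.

(7.4025, -11.2204, 0.8750)

step 1: θ'=-1.8750 (R=-0.4000) → pose (5.3816, -5.0198, -1.8750)
step 2: θ'=0.6250 (R=1.2500) → pose (7.3056, -6.4079, 0.6250)
step 3: θ'=2.1250 (R=-2.0000) → pose (6.7752, -9.0824, 2.1250)
step 4: θ'=1.1250 (R=3.0000) → pose (6.9310, -11.9547, 1.1250)
step 5: θ'=0.8750 (R=-3.5000) → pose (7.4025, -11.2204, 0.8750)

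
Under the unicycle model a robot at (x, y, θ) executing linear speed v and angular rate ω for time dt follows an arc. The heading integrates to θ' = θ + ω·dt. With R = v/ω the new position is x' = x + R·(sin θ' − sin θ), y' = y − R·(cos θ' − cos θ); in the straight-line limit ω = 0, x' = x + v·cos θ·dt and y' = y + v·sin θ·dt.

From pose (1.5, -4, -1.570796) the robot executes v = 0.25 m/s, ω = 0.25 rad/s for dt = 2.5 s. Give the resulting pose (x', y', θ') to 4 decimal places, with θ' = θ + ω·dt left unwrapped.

θ' = -1.5708 + 0.25·2.5 = -0.9458
R = v/ω = 0.25/0.25 = 1.0000
x' = 1.5 + 1.0000·(sin -0.9458 − sin -1.5708) = 1.6890
y' = -4 − 1.0000·(cos -0.9458 − cos -1.5708) = -4.5851

(1.6890, -4.5851, -0.9458)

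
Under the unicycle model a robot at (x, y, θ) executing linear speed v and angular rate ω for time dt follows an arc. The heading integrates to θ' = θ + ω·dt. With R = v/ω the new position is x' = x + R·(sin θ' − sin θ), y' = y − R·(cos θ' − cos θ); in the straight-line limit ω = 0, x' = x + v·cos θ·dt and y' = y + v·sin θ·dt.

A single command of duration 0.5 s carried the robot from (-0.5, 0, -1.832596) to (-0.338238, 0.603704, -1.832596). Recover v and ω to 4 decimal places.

v = -1.2500, ω = 0.0000

Δθ = -1.832596 − -1.832596 = 0.000000
ω = Δθ/dt = 0.000000/0.5 = 0.0000
ω = 0 → v = (Δx·cos θ + Δy·sin θ)/dt = -1.2500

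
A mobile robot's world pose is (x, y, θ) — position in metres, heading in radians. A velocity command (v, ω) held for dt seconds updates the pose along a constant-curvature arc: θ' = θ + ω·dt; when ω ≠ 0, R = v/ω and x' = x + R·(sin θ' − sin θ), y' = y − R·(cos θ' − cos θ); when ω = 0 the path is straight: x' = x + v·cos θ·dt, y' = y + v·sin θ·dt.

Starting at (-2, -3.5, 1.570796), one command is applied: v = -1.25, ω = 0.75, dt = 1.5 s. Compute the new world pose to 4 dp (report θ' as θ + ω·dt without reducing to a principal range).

(-1.0520, -5.0038, 2.6958)

θ' = 1.5708 + 0.75·1.5 = 2.6958
R = v/ω = -1.25/0.75 = -1.6667
x' = -2 + -1.6667·(sin 2.6958 − sin 1.5708) = -1.0520
y' = -3.5 − -1.6667·(cos 2.6958 − cos 1.5708) = -5.0038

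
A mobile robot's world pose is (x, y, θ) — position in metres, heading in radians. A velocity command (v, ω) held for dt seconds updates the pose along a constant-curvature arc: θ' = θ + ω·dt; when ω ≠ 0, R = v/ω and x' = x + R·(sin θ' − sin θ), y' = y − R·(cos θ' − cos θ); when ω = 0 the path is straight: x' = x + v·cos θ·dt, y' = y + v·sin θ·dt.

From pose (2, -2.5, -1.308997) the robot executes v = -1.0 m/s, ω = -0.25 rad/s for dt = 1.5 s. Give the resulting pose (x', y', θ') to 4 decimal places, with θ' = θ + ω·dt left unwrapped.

(1.8893, -1.0129, -1.6840)

θ' = -1.3090 + -0.25·1.5 = -1.6840
R = v/ω = -1.0/-0.25 = 4.0000
x' = 2 + 4.0000·(sin -1.6840 − sin -1.3090) = 1.8893
y' = -2.5 − 4.0000·(cos -1.6840 − cos -1.3090) = -1.0129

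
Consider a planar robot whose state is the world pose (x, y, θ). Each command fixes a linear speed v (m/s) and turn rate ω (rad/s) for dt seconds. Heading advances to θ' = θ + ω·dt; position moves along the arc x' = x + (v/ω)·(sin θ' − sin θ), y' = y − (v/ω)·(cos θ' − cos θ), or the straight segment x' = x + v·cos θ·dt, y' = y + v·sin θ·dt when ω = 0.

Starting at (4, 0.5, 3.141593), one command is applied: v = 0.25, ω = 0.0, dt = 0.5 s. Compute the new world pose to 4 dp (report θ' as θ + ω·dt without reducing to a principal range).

(3.8750, 0.5000, 3.1416)

θ' = 3.1416 + 0.0·0.5 = 3.1416
ω = 0 → straight: x' = 4 + 0.25·cos(3.1416)·0.5 = 3.8750
y' = 0.5 + 0.25·sin(3.1416)·0.5 = 0.5000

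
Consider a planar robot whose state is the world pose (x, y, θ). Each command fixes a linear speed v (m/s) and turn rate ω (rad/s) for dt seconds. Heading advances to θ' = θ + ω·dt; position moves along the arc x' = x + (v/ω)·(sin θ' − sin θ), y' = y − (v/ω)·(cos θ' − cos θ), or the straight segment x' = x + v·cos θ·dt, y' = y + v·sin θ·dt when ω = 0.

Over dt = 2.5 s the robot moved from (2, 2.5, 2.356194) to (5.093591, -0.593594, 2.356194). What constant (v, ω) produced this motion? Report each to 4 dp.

v = -1.7500, ω = 0.0000

Δθ = 2.356194 − 2.356194 = 0.000000
ω = Δθ/dt = 0.000000/2.5 = 0.0000
ω = 0 → v = (Δx·cos θ + Δy·sin θ)/dt = -1.7500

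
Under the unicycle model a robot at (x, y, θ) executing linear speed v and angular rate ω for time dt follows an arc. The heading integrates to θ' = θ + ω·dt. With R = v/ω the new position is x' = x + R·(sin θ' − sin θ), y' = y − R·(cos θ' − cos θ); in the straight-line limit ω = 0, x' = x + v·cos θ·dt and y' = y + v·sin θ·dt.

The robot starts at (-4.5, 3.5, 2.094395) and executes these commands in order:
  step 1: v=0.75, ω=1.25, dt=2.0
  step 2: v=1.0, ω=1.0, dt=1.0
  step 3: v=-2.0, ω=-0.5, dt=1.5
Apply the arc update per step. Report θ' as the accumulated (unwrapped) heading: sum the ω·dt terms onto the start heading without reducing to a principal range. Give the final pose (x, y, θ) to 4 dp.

(-6.6808, 4.9425, 4.8444)

step 1: θ'=4.5944 (R=0.6000) → pose (-5.6154, 3.2706, 4.5944)
step 2: θ'=5.5944 (R=1.0000) → pose (-5.2580, 2.3809, 5.5944)
step 3: θ'=4.8444 (R=4.0000) → pose (-6.6808, 4.9425, 4.8444)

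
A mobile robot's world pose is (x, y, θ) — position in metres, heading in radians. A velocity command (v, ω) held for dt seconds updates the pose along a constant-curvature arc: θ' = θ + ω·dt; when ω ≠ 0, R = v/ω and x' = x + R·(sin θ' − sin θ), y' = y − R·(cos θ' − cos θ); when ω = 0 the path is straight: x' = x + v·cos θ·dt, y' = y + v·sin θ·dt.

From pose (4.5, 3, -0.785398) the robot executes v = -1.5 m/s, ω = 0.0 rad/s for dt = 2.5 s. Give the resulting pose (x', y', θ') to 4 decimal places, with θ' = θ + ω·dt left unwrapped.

(1.8483, 5.6516, -0.7854)

θ' = -0.7854 + 0.0·2.5 = -0.7854
ω = 0 → straight: x' = 4.5 + -1.5·cos(-0.7854)·2.5 = 1.8483
y' = 3 + -1.5·sin(-0.7854)·2.5 = 5.6516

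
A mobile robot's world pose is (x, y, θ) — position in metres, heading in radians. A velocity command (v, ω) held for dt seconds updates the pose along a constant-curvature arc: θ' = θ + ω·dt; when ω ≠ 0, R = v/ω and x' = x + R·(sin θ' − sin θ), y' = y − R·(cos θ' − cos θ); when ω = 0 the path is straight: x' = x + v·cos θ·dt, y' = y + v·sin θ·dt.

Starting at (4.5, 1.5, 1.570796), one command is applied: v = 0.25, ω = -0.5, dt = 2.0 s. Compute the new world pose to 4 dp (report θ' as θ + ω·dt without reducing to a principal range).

(4.7298, 1.9207, 0.5708)

θ' = 1.5708 + -0.5·2.0 = 0.5708
R = v/ω = 0.25/-0.5 = -0.5000
x' = 4.5 + -0.5000·(sin 0.5708 − sin 1.5708) = 4.7298
y' = 1.5 − -0.5000·(cos 0.5708 − cos 1.5708) = 1.9207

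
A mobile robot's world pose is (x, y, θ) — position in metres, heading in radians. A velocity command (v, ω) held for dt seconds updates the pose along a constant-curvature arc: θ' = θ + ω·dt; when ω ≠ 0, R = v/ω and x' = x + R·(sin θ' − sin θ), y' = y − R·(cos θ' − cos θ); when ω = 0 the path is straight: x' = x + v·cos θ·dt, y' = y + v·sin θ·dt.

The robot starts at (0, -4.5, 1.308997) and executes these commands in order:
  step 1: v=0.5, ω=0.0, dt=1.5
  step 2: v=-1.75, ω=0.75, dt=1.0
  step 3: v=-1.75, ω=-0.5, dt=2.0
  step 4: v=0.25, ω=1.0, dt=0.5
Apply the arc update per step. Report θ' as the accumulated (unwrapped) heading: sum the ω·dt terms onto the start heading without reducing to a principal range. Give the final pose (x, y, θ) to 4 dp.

(0.3796, -8.7101, 1.5590)

step 1: θ'=1.3090 (straight) → pose (0.1941, -3.7756, 1.3090)
step 2: θ'=2.0590 (R=-2.3333) → pose (0.3872, -5.4739, 2.0590)
step 3: θ'=1.0590 (R=3.5000) → pose (0.3476, -8.8296, 1.0590)
step 4: θ'=1.5590 (R=0.2500) → pose (0.3796, -8.7101, 1.5590)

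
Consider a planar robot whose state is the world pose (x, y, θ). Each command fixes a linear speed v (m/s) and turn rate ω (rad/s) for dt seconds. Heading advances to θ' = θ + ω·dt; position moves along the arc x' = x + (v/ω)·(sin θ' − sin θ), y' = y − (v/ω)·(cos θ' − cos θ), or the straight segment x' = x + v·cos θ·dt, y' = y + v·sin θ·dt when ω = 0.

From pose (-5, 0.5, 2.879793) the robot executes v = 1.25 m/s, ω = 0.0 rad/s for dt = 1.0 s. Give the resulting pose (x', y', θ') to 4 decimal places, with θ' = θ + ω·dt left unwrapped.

θ' = 2.8798 + 0.0·1.0 = 2.8798
ω = 0 → straight: x' = -5 + 1.25·cos(2.8798)·1.0 = -6.2074
y' = 0.5 + 1.25·sin(2.8798)·1.0 = 0.8235

(-6.2074, 0.8235, 2.8798)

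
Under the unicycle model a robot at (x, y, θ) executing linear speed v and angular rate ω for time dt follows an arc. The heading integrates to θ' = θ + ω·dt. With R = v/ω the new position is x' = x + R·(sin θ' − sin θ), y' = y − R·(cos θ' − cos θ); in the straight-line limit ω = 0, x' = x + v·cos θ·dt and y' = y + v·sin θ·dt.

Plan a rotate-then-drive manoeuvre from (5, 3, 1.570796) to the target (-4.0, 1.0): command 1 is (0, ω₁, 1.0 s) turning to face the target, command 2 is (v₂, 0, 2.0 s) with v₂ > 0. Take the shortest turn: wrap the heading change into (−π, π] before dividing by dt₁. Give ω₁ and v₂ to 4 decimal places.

ω₁ = 1.7895, v₂ = 4.6098

heading to target = atan2(1−3, -4−5) = -2.9229
Δθ = wrap(-2.9229 − 1.5708) = 1.7895; ω₁ = Δθ/dt₁ = 1.7895
distance = √((-4−5)² + (1−3)²) = 9.2195; v₂ = distance/dt₂ = 4.6098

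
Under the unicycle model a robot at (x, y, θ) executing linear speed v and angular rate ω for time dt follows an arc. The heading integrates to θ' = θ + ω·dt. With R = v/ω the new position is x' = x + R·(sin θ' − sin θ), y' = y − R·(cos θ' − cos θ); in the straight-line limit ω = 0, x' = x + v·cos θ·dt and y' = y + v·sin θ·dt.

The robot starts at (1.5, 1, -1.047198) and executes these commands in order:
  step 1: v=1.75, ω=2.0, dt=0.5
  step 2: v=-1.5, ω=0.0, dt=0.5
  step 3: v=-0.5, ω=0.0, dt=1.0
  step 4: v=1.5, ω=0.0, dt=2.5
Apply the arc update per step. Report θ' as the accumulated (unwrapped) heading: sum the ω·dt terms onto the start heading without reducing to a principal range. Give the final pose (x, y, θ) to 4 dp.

step 1: θ'=-0.0472 (R=0.8750) → pose (2.2165, 0.5635, -0.0472)
step 2: θ'=-0.0472 (straight) → pose (1.4673, 0.5989, -0.0472)
step 3: θ'=-0.0472 (straight) → pose (0.9679, 0.6224, -0.0472)
step 4: θ'=-0.0472 (straight) → pose (4.7137, 0.4455, -0.0472)

(4.7137, 0.4455, -0.0472)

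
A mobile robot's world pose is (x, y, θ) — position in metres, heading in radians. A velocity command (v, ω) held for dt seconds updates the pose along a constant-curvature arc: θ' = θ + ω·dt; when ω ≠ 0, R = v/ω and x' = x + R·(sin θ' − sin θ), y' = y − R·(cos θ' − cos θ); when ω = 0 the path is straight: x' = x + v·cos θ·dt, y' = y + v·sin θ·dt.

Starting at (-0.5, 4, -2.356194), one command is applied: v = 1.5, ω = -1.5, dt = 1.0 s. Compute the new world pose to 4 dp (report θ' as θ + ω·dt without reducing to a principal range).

θ' = -2.3562 + -1.5·1.0 = -3.8562
R = v/ω = 1.5/-1.5 = -1.0000
x' = -0.5 + -1.0000·(sin -3.8562 − sin -2.3562) = -1.8624
y' = 4 − -1.0000·(cos -3.8562 − cos -2.3562) = 3.9518

(-1.8624, 3.9518, -3.8562)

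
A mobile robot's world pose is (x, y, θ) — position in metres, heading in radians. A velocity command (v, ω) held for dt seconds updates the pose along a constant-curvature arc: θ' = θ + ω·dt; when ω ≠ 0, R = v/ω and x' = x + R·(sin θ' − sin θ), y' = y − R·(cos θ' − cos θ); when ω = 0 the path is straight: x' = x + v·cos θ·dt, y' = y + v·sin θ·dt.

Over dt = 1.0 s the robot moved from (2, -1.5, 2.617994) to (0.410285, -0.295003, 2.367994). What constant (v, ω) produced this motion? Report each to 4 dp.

Δθ = 2.367994 − 2.617994 = -0.250000
ω = Δθ/dt = -0.250000/1.0 = -0.2500
R = Δx/(sin θ' − sin θ) = -8.0000
v = R·ω = -8.0000·-0.2500 = 2.0000

v = 2.0000, ω = -0.2500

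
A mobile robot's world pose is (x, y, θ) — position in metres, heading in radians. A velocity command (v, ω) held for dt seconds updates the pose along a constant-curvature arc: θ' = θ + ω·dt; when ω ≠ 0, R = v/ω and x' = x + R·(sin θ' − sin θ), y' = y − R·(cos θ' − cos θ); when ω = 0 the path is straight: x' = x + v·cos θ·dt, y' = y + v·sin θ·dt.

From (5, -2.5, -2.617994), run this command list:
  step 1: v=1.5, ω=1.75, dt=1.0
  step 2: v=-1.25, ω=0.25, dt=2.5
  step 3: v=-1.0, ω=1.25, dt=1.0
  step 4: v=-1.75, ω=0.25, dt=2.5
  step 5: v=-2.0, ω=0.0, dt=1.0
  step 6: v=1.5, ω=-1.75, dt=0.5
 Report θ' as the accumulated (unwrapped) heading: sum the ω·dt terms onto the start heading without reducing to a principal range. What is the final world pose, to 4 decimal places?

step 1: θ'=-0.8680 (R=0.8571) → pose (4.7745, -3.7963, -0.8680)
step 2: θ'=-0.2430 (R=-5.0000) → pose (2.1624, -2.1750, -0.2430)
step 3: θ'=1.0070 (R=-0.8000) → pose (1.2937, -2.5240, 1.0070)
step 4: θ'=1.6320 (R=-7.0000) → pose (0.2235, -6.6930, 1.6320)
step 5: θ'=1.6320 (straight) → pose (0.3458, -8.6892, 1.6320)
step 6: θ'=0.7570 (R=-0.8571) → pose (0.6127, -8.0137, 0.7570)

(0.6127, -8.0137, 0.7570)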